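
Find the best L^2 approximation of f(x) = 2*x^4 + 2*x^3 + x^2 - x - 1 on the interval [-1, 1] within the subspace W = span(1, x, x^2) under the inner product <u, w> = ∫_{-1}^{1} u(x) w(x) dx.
g(x) = 19*x^2/7 + x/5 - 41/35

The best approximation g ∈ W is the orthogonal projection of f onto W. Writing g = a_0 + a_1 x + a_2 x^2, the coefficients solve the normal equations G · a = b where
  G_{ij} = <φ_i, φ_j> and b_i = <f, φ_i>, with φ_0 = 1, φ_1 = x, φ_2 = x^2.
G =
  [2, 0, 2/3]
  [0, 2/3, 0]
  [2/3, 0, 2/5],
b = (-8/15, 2/15, 32/105).
Solving gives a_0 = -41/35, a_1 = 1/5, a_2 = 19/7, so
  g(x) = 19*x^2/7 + x/5 - 41/35.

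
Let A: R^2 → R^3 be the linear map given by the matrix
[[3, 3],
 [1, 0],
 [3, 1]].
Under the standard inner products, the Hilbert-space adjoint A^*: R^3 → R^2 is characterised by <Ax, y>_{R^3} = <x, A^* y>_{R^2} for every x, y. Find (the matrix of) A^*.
A^* = A^T =
[[3, 1, 3],
 [3, 0, 1]]

For real matrices with standard dot products, the defining identity <Ax, y> = <x, A^* y> gives (Ax)^T y = x^T (A^*) y, i.e. x^T A^T y = x^T (A^*) y. Since this holds for all x, y, we must have A^* = A^T. Therefore
A^* =
[[3, 1, 3],
 [3, 0, 1]].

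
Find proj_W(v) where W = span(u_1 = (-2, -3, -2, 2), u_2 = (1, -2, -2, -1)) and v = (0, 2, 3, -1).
proj_W(v) = (67/174, 78/29, 191/87, -67/174)

Set up U = [u_1 | ... | u_2] ∈ R^(4×2). The projector onto W = col(U) is P = U (U^T U)^(-1) U^T.
Compute U^T U =
  [21, 6]
  [6, 10],
and U^T v = (-14, -9).
Solve U^T U · c = U^T v for the coefficients: c = (-43/87, -35/58). The projection is proj_W(v) = U c.
Check: (v - proj_W(v)) · u_1 = 0  (should be 0).
Check: (v - proj_W(v)) · u_2 = 0  (should be 0).
Result: proj_W(v) = (67/174, 78/29, 191/87, -67/174).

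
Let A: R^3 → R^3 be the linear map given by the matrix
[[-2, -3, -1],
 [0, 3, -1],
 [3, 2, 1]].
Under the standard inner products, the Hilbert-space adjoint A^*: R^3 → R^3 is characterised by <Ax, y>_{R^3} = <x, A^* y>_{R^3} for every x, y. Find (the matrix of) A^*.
A^* = A^T =
[[-2, 0, 3],
 [-3, 3, 2],
 [-1, -1, 1]]

For real matrices with standard dot products, the defining identity <Ax, y> = <x, A^* y> gives (Ax)^T y = x^T (A^*) y, i.e. x^T A^T y = x^T (A^*) y. Since this holds for all x, y, we must have A^* = A^T. Therefore
A^* =
[[-2, 0, 3],
 [-3, 3, 2],
 [-1, -1, 1]].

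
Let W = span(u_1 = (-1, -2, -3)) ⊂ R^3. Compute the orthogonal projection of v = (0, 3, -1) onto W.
proj_W(v) = (3/14, 3/7, 9/14)

Set up U = [u_1 | ... | u_1] ∈ R^(3×1). The projector onto W = col(U) is P = U (U^T U)^(-1) U^T.
Compute U^T U =
  [14],
and U^T v = (-3).
Solve U^T U · c = U^T v for the coefficients: c = (-3/14). The projection is proj_W(v) = U c.
Check: (v - proj_W(v)) · u_1 = 0  (should be 0).
Result: proj_W(v) = (3/14, 3/7, 9/14).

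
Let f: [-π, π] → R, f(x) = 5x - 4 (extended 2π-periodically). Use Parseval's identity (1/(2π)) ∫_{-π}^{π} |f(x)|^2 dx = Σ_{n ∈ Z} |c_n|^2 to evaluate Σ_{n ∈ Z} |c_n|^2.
Σ |c_n|^2 = 25π^2/3 + 16

Expand and integrate term by term over [-π, π]:
  ∫ (5x)^2 dx = 25·(2π^3/3); ∫ 2·5·(-4)·x dx = 0 (odd integrand); ∫ (-4)^2 dx = 16·2π.
So (1/(2π)) ∫_{-π}^{π} (5x - 4)^2 dx = 25π^2/3 + 16 = 25π^2/3 + 16.
Parseval ⇒ Σ |c_n|^2 = 25π^2/3 + 16.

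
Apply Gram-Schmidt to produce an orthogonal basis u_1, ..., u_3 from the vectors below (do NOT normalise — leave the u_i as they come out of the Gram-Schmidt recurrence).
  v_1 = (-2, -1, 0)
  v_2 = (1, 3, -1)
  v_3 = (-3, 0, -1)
Orthogonal basis:
  u_1 = (-2, -1, 0)
  u_2 = (-1, 2, -1)
  u_3 = (1/15, -2/15, -1/3)

Apply the Gram-Schmidt recurrence
  u_1 = v_1
  u_i = v_i − Σ_{j<i} ((v_i · u_j) / (u_j · u_j)) · u_j.

Step by step this gives:
  u_1 = (-2, -1, 0)
  u_2 = (-1, 2, -1)
  u_3 = (1/15, -2/15, -1/3)

Orthogonality check:
  u_2 · u_1 = 0 (should be 0)
  u_3 · u_1 = 0 (should be 0)
  u_3 · u_2 = 0 (should be 0)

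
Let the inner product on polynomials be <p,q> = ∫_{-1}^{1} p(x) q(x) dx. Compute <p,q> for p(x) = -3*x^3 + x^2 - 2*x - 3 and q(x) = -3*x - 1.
<p,q> = 194/15

Expand the product: p(x)·q(x) = 9*x^4 + 5*x^2 + 11*x + 3.
∫_{-1}^{1} of each monomial x^k gives [2/(k+1) if k even, 0 if k odd]. Integrating term-by-term (or equivalently evaluating the antiderivative F(x) = 9*x^5/5 + 5*x^3/3 + 11*x^2/2 + 3*x at the endpoints):
  F(1) − F(−1) = 359/30 − (-29/30) = 194/15.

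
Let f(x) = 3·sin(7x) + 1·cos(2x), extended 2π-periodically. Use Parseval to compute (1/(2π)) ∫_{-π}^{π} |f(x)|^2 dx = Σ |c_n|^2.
Σ |c_n|^2 = 5

Expand |f|^2 and use orthogonality of {sin(nx), cos(mx)} on [-π, π]:
  ∫_{-π}^{π} sin(nx)^2 dx = π, ∫ cos(mx)^2 dx = π, and cross terms integrate to 0.
So ∫_{-π}^{π} f(x)^2 dx = 3^2 · π + 1^2 · π = (9 + 1)π.
Divide by 2π: (9 + 1)/2 = 5.
By Parseval, this equals Σ |c_n|^2.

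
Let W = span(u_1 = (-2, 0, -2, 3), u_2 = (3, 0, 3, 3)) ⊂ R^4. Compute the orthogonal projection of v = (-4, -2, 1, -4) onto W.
proj_W(v) = (-3/2, 0, -3/2, -4)

Set up U = [u_1 | ... | u_2] ∈ R^(4×2). The projector onto W = col(U) is P = U (U^T U)^(-1) U^T.
Compute U^T U =
  [17, -3]
  [-3, 27],
and U^T v = (-6, -21).
Solve U^T U · c = U^T v for the coefficients: c = (-1/2, -5/6). The projection is proj_W(v) = U c.
Check: (v - proj_W(v)) · u_1 = 0  (should be 0).
Check: (v - proj_W(v)) · u_2 = 0  (should be 0).
Result: proj_W(v) = (-3/2, 0, -3/2, -4).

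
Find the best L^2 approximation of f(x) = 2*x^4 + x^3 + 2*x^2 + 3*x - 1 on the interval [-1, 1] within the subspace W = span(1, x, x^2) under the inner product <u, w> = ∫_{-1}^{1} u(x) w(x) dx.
g(x) = 26*x^2/7 + 18*x/5 - 41/35

The best approximation g ∈ W is the orthogonal projection of f onto W. Writing g = a_0 + a_1 x + a_2 x^2, the coefficients solve the normal equations G · a = b where
  G_{ij} = <φ_i, φ_j> and b_i = <f, φ_i>, with φ_0 = 1, φ_1 = x, φ_2 = x^2.
G =
  [2, 0, 2/3]
  [0, 2/3, 0]
  [2/3, 0, 2/5],
b = (2/15, 12/5, 74/105).
Solving gives a_0 = -41/35, a_1 = 18/5, a_2 = 26/7, so
  g(x) = 26*x^2/7 + 18*x/5 - 41/35.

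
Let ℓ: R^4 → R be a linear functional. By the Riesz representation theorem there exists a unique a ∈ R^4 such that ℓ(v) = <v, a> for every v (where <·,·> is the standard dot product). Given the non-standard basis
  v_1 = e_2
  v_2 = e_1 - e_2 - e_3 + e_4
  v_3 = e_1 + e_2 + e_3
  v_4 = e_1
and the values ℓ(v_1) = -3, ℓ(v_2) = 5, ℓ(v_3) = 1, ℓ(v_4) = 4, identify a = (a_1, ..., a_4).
a = (4, -3, 0, -2)

Write a = (a_1, ..., a_4) in the standard basis. For each basis vector v_i, ℓ(v_i) = <v_i, a> is a linear equation in the a_j's. Collect the n equations into a matrix system V a = ℓ, where row i of V is v_i (expressed in the standard basis). Since V is invertible (lower-triangular with 1s on the diagonal, up to permutation), solve by back-substitution:
  V =
[[0, 1, 0, 0],
 [1, -1, -1, 1],
 [1, 1, 1, 0],
 [1, 0, 0, 0]]
  V a = (-3, 5, 1, 4)
Solving gives a = (4, -3, 0, -2).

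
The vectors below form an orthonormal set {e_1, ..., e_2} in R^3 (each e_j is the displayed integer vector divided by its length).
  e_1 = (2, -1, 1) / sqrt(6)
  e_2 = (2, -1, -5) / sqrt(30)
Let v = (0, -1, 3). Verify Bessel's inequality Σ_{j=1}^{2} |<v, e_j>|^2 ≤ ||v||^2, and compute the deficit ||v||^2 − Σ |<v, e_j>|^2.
Σ |<v, e_j>|^2 = 46/5; ||v||^2 = 10; deficit = 4/5

Write each e_j = u_j / sqrt(<u_j, u_j>) where u_j is the displayed integer vector. Then <v, e_j> = <v, u_j> / sqrt(<u_j, u_j>), so |<v, e_j>|^2 = <v, u_j>^2 / <u_j, u_j>.
Coefficients: <v, e_1> = 4/sqrt(6), <v, e_2> = -14/sqrt(30).
Square and sum: Σ |<v, e_j>|^2 = 46/5.
Compute ||v||^2 = v·v = 10.
Deficit = 10 − 46/5 = 4/5 ≥ 0, confirming Bessel's inequality. (The deficit equals ||v − Σ <v,e_j> e_j||^2, the squared distance from v to span{e_j}.)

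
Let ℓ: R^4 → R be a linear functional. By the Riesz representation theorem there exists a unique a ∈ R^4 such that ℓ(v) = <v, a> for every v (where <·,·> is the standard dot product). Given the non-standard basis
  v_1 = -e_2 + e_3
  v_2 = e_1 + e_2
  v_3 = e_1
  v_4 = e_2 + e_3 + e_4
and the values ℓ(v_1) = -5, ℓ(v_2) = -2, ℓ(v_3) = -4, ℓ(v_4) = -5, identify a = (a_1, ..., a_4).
a = (-4, 2, -3, -4)

Write a = (a_1, ..., a_4) in the standard basis. For each basis vector v_i, ℓ(v_i) = <v_i, a> is a linear equation in the a_j's. Collect the n equations into a matrix system V a = ℓ, where row i of V is v_i (expressed in the standard basis). Since V is invertible (lower-triangular with 1s on the diagonal, up to permutation), solve by back-substitution:
  V =
[[0, -1, 1, 0],
 [1, 1, 0, 0],
 [1, 0, 0, 0],
 [0, 1, 1, 1]]
  V a = (-5, -2, -4, -5)
Solving gives a = (-4, 2, -3, -4).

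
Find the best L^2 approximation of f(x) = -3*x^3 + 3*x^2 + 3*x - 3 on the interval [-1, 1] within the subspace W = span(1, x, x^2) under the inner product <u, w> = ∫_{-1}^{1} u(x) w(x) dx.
g(x) = 3*x^2 + 6*x/5 - 3

The best approximation g ∈ W is the orthogonal projection of f onto W. Writing g = a_0 + a_1 x + a_2 x^2, the coefficients solve the normal equations G · a = b where
  G_{ij} = <φ_i, φ_j> and b_i = <f, φ_i>, with φ_0 = 1, φ_1 = x, φ_2 = x^2.
G =
  [2, 0, 2/3]
  [0, 2/3, 0]
  [2/3, 0, 2/5],
b = (-4, 4/5, -4/5).
Solving gives a_0 = -3, a_1 = 6/5, a_2 = 3, so
  g(x) = 3*x^2 + 6*x/5 - 3.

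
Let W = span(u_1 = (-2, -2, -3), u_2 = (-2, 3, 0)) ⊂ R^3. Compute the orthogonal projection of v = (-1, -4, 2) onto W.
proj_W(v) = (260/217, -550/217, -96/217)

Set up U = [u_1 | ... | u_2] ∈ R^(3×2). The projector onto W = col(U) is P = U (U^T U)^(-1) U^T.
Compute U^T U =
  [17, -2]
  [-2, 13],
and U^T v = (4, -10).
Solve U^T U · c = U^T v for the coefficients: c = (32/217, -162/217). The projection is proj_W(v) = U c.
Check: (v - proj_W(v)) · u_1 = 0  (should be 0).
Check: (v - proj_W(v)) · u_2 = 0  (should be 0).
Result: proj_W(v) = (260/217, -550/217, -96/217).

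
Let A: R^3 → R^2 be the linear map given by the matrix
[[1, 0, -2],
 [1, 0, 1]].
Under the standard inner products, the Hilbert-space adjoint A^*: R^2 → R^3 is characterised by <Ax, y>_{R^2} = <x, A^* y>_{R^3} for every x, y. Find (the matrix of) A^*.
A^* = A^T =
[[1, 1],
 [0, 0],
 [-2, 1]]

For real matrices with standard dot products, the defining identity <Ax, y> = <x, A^* y> gives (Ax)^T y = x^T (A^*) y, i.e. x^T A^T y = x^T (A^*) y. Since this holds for all x, y, we must have A^* = A^T. Therefore
A^* =
[[1, 1],
 [0, 0],
 [-2, 1]].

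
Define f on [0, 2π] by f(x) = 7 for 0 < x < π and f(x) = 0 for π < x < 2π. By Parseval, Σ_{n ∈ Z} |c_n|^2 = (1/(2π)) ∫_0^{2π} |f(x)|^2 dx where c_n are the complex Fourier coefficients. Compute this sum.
Σ |c_n|^2 = 49/2

Parseval equates the L^2 energy of f (normalised by 1/(2π)) with the ℓ^2 sum of its Fourier coefficients: (1/(2π)) ∫_0^{2π} |f|^2 = Σ |c_n|^2.
Compute the left side: (1/(2π)) [∫_0^π 7^2 dx + ∫_π^{2π} 0^2 dx] = (1/(2π)) · (49π + 0π) = (49 + 0)/2 = 49/2.
So Σ_{n ∈ Z} |c_n|^2 = 49/2.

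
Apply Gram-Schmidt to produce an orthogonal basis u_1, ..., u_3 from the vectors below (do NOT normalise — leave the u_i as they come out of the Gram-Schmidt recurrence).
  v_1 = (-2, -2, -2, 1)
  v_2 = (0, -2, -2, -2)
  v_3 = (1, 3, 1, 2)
Orthogonal basis:
  u_1 = (-2, -2, -2, 1)
  u_2 = (12/13, -14/13, -14/13, -32/13)
  u_3 = (3/5, 4/5, -6/5, 2/5)

Apply the Gram-Schmidt recurrence
  u_1 = v_1
  u_i = v_i − Σ_{j<i} ((v_i · u_j) / (u_j · u_j)) · u_j.

Step by step this gives:
  u_1 = (-2, -2, -2, 1)
  u_2 = (12/13, -14/13, -14/13, -32/13)
  u_3 = (3/5, 4/5, -6/5, 2/5)

Orthogonality check:
  u_2 · u_1 = 0 (should be 0)
  u_3 · u_1 = 0 (should be 0)
  u_3 · u_2 = 0 (should be 0)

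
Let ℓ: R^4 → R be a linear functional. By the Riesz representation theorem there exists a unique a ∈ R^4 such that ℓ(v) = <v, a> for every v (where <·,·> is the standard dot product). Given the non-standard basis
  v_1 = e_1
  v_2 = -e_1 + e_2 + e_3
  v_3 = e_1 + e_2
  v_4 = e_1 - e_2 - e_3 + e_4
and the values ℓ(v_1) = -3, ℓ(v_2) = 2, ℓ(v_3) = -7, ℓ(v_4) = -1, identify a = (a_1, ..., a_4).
a = (-3, -4, 3, 1)

Write a = (a_1, ..., a_4) in the standard basis. For each basis vector v_i, ℓ(v_i) = <v_i, a> is a linear equation in the a_j's. Collect the n equations into a matrix system V a = ℓ, where row i of V is v_i (expressed in the standard basis). Since V is invertible (lower-triangular with 1s on the diagonal, up to permutation), solve by back-substitution:
  V =
[[1, 0, 0, 0],
 [-1, 1, 1, 0],
 [1, 1, 0, 0],
 [1, -1, -1, 1]]
  V a = (-3, 2, -7, -1)
Solving gives a = (-3, -4, 3, 1).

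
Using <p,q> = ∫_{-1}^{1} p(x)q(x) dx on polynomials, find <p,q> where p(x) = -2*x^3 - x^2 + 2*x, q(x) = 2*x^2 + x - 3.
<p,q> = 26/15

Expand the product: p(x)·q(x) = -4*x^5 - 4*x^4 + 9*x^3 + 5*x^2 - 6*x.
∫_{-1}^{1} of each monomial x^k gives [2/(k+1) if k even, 0 if k odd]. Integrating term-by-term (or equivalently evaluating the antiderivative F(x) = -2*x^6/3 - 4*x^5/5 + 9*x^4/4 + 5*x^3/3 - 3*x^2 at the endpoints):
  F(1) − F(−1) = -11/20 − (-137/60) = 26/15.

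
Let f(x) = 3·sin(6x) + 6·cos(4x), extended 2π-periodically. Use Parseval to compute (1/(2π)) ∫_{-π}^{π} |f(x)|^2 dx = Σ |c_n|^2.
Σ |c_n|^2 = 45/2

Expand |f|^2 and use orthogonality of {sin(nx), cos(mx)} on [-π, π]:
  ∫_{-π}^{π} sin(nx)^2 dx = π, ∫ cos(mx)^2 dx = π, and cross terms integrate to 0.
So ∫_{-π}^{π} f(x)^2 dx = 3^2 · π + 6^2 · π = (9 + 36)π.
Divide by 2π: (9 + 36)/2 = 45/2.
By Parseval, this equals Σ |c_n|^2.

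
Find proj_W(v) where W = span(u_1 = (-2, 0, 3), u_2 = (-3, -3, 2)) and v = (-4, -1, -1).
proj_W(v) = (-235/142, -327/142, 40/71)

Set up U = [u_1 | ... | u_2] ∈ R^(3×2). The projector onto W = col(U) is P = U (U^T U)^(-1) U^T.
Compute U^T U =
  [13, 12]
  [12, 22],
and U^T v = (5, 13).
Solve U^T U · c = U^T v for the coefficients: c = (-23/71, 109/142). The projection is proj_W(v) = U c.
Check: (v - proj_W(v)) · u_1 = 0  (should be 0).
Check: (v - proj_W(v)) · u_2 = 0  (should be 0).
Result: proj_W(v) = (-235/142, -327/142, 40/71).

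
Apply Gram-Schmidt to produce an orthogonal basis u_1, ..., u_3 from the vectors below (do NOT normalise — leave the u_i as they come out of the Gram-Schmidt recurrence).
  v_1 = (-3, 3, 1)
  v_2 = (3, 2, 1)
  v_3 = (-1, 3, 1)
Orthogonal basis:
  u_1 = (-3, 3, 1)
  u_2 = (51/19, 44/19, 21/19)
  u_3 = (1/131, 6/131, -15/131)

Apply the Gram-Schmidt recurrence
  u_1 = v_1
  u_i = v_i − Σ_{j<i} ((v_i · u_j) / (u_j · u_j)) · u_j.

Step by step this gives:
  u_1 = (-3, 3, 1)
  u_2 = (51/19, 44/19, 21/19)
  u_3 = (1/131, 6/131, -15/131)

Orthogonality check:
  u_2 · u_1 = 0 (should be 0)
  u_3 · u_1 = 0 (should be 0)
  u_3 · u_2 = 0 (should be 0)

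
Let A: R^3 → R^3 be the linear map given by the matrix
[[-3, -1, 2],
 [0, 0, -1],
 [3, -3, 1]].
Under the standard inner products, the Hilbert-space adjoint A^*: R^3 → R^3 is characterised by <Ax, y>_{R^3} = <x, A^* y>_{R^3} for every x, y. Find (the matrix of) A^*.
A^* = A^T =
[[-3, 0, 3],
 [-1, 0, -3],
 [2, -1, 1]]

For real matrices with standard dot products, the defining identity <Ax, y> = <x, A^* y> gives (Ax)^T y = x^T (A^*) y, i.e. x^T A^T y = x^T (A^*) y. Since this holds for all x, y, we must have A^* = A^T. Therefore
A^* =
[[-3, 0, 3],
 [-1, 0, -3],
 [2, -1, 1]].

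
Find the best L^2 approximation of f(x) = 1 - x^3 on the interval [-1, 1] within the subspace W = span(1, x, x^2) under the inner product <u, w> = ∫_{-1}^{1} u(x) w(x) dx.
g(x) = 1 - 3*x/5

The best approximation g ∈ W is the orthogonal projection of f onto W. Writing g = a_0 + a_1 x + a_2 x^2, the coefficients solve the normal equations G · a = b where
  G_{ij} = <φ_i, φ_j> and b_i = <f, φ_i>, with φ_0 = 1, φ_1 = x, φ_2 = x^2.
G =
  [2, 0, 2/3]
  [0, 2/3, 0]
  [2/3, 0, 2/5],
b = (2, -2/5, 2/3).
Solving gives a_0 = 1, a_1 = -3/5, a_2 = 0, so
  g(x) = 1 - 3*x/5.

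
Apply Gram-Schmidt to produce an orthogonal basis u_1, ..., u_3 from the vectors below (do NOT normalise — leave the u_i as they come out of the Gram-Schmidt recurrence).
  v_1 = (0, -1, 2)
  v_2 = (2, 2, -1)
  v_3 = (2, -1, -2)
Orthogonal basis:
  u_1 = (0, -1, 2)
  u_2 = (2, 6/5, 3/5)
  u_3 = (42/29, -56/29, -28/29)

Apply the Gram-Schmidt recurrence
  u_1 = v_1
  u_i = v_i − Σ_{j<i} ((v_i · u_j) / (u_j · u_j)) · u_j.

Step by step this gives:
  u_1 = (0, -1, 2)
  u_2 = (2, 6/5, 3/5)
  u_3 = (42/29, -56/29, -28/29)

Orthogonality check:
  u_2 · u_1 = 0 (should be 0)
  u_3 · u_1 = 0 (should be 0)
  u_3 · u_2 = 0 (should be 0)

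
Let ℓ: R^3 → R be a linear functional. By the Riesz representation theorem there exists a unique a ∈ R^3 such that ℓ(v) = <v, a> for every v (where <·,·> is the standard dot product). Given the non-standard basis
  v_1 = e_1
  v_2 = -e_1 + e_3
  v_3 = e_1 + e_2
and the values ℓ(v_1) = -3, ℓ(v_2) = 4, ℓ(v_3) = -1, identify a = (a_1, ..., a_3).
a = (-3, 2, 1)

Write a = (a_1, ..., a_3) in the standard basis. For each basis vector v_i, ℓ(v_i) = <v_i, a> is a linear equation in the a_j's. Collect the n equations into a matrix system V a = ℓ, where row i of V is v_i (expressed in the standard basis). Since V is invertible (lower-triangular with 1s on the diagonal, up to permutation), solve by back-substitution:
  V =
[[1, 0, 0],
 [-1, 0, 1],
 [1, 1, 0]]
  V a = (-3, 4, -1)
Solving gives a = (-3, 2, 1).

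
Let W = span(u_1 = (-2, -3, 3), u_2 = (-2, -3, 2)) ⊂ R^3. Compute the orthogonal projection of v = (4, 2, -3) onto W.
proj_W(v) = (28/13, 42/13, -3)

Set up U = [u_1 | ... | u_2] ∈ R^(3×2). The projector onto W = col(U) is P = U (U^T U)^(-1) U^T.
Compute U^T U =
  [22, 19]
  [19, 17],
and U^T v = (-23, -20).
Solve U^T U · c = U^T v for the coefficients: c = (-11/13, -3/13). The projection is proj_W(v) = U c.
Check: (v - proj_W(v)) · u_1 = 0  (should be 0).
Check: (v - proj_W(v)) · u_2 = 0  (should be 0).
Result: proj_W(v) = (28/13, 42/13, -3).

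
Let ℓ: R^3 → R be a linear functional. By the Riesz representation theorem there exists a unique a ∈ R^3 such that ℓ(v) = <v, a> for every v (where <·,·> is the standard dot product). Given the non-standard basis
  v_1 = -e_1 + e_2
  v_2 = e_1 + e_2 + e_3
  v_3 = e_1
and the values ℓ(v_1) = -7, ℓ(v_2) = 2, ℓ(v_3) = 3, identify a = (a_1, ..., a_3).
a = (3, -4, 3)

Write a = (a_1, ..., a_3) in the standard basis. For each basis vector v_i, ℓ(v_i) = <v_i, a> is a linear equation in the a_j's. Collect the n equations into a matrix system V a = ℓ, where row i of V is v_i (expressed in the standard basis). Since V is invertible (lower-triangular with 1s on the diagonal, up to permutation), solve by back-substitution:
  V =
[[-1, 1, 0],
 [1, 1, 1],
 [1, 0, 0]]
  V a = (-7, 2, 3)
Solving gives a = (3, -4, 3).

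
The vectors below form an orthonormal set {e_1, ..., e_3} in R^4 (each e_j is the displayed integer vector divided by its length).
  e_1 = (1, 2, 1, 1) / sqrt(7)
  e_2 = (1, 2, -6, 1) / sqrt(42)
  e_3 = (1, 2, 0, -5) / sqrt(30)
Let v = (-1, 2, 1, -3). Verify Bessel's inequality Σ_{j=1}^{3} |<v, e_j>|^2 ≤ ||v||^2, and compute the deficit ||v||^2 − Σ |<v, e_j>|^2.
Σ |<v, e_j>|^2 = 59/5; ||v||^2 = 15; deficit = 16/5

Write each e_j = u_j / sqrt(<u_j, u_j>) where u_j is the displayed integer vector. Then <v, e_j> = <v, u_j> / sqrt(<u_j, u_j>), so |<v, e_j>|^2 = <v, u_j>^2 / <u_j, u_j>.
Coefficients: <v, e_1> = 1/sqrt(7), <v, e_2> = -6/sqrt(42), <v, e_3> = 18/sqrt(30).
Square and sum: Σ |<v, e_j>|^2 = 59/5.
Compute ||v||^2 = v·v = 15.
Deficit = 15 − 59/5 = 16/5 ≥ 0, confirming Bessel's inequality. (The deficit equals ||v − Σ <v,e_j> e_j||^2, the squared distance from v to span{e_j}.)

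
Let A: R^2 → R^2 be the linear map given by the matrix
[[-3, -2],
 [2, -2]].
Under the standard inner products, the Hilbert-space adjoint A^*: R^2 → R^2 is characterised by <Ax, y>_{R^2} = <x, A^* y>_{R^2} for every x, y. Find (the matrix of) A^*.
A^* = A^T =
[[-3, 2],
 [-2, -2]]

For real matrices with standard dot products, the defining identity <Ax, y> = <x, A^* y> gives (Ax)^T y = x^T (A^*) y, i.e. x^T A^T y = x^T (A^*) y. Since this holds for all x, y, we must have A^* = A^T. Therefore
A^* =
[[-3, 2],
 [-2, -2]].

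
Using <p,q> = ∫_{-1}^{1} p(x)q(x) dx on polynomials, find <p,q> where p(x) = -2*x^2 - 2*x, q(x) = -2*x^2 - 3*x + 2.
<p,q> = 44/15

Expand the product: p(x)·q(x) = 4*x^4 + 10*x^3 + 2*x^2 - 4*x.
∫_{-1}^{1} of each monomial x^k gives [2/(k+1) if k even, 0 if k odd]. Integrating term-by-term (or equivalently evaluating the antiderivative F(x) = 4*x^5/5 + 5*x^4/2 + 2*x^3/3 - 2*x^2 at the endpoints):
  F(1) − F(−1) = 59/30 − (-29/30) = 44/15.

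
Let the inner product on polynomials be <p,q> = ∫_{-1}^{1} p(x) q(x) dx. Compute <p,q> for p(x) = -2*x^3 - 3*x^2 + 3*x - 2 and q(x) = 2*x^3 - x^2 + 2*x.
<p,q> = 130/21

Expand the product: p(x)·q(x) = -4*x^6 - 4*x^5 + 5*x^4 - 13*x^3 + 8*x^2 - 4*x.
∫_{-1}^{1} of each monomial x^k gives [2/(k+1) if k even, 0 if k odd]. Integrating term-by-term (or equivalently evaluating the antiderivative F(x) = -4*x^7/7 - 2*x^6/3 + x^5 - 13*x^4/4 + 8*x^3/3 - 2*x^2 at the endpoints):
  F(1) − F(−1) = -79/28 − (-757/84) = 130/21.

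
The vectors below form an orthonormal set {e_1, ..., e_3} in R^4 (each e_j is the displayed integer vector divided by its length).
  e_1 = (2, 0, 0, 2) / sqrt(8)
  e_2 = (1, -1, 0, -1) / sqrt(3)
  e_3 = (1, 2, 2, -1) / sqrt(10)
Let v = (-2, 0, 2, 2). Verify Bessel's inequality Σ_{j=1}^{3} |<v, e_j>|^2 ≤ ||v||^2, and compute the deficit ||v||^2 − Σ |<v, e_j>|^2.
Σ |<v, e_j>|^2 = 16/3; ||v||^2 = 12; deficit = 20/3

Write each e_j = u_j / sqrt(<u_j, u_j>) where u_j is the displayed integer vector. Then <v, e_j> = <v, u_j> / sqrt(<u_j, u_j>), so |<v, e_j>|^2 = <v, u_j>^2 / <u_j, u_j>.
Coefficients: <v, e_1> = 0/sqrt(8), <v, e_2> = -4/sqrt(3), <v, e_3> = 0/sqrt(10).
Square and sum: Σ |<v, e_j>|^2 = 16/3.
Compute ||v||^2 = v·v = 12.
Deficit = 12 − 16/3 = 20/3 ≥ 0, confirming Bessel's inequality. (The deficit equals ||v − Σ <v,e_j> e_j||^2, the squared distance from v to span{e_j}.)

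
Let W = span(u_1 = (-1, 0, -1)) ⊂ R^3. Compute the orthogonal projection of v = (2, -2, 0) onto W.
proj_W(v) = (1, 0, 1)

Set up U = [u_1 | ... | u_1] ∈ R^(3×1). The projector onto W = col(U) is P = U (U^T U)^(-1) U^T.
Compute U^T U =
  [2],
and U^T v = (-2).
Solve U^T U · c = U^T v for the coefficients: c = (-1). The projection is proj_W(v) = U c.
Check: (v - proj_W(v)) · u_1 = 0  (should be 0).
Result: proj_W(v) = (1, 0, 1).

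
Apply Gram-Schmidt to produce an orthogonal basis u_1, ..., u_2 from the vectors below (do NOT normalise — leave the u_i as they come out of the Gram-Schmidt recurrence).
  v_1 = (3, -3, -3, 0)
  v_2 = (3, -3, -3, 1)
Orthogonal basis:
  u_1 = (3, -3, -3, 0)
  u_2 = (0, 0, 0, 1)

Apply the Gram-Schmidt recurrence
  u_1 = v_1
  u_i = v_i − Σ_{j<i} ((v_i · u_j) / (u_j · u_j)) · u_j.

Step by step this gives:
  u_1 = (3, -3, -3, 0)
  u_2 = (0, 0, 0, 1)

Orthogonality check:
  u_2 · u_1 = 0 (should be 0)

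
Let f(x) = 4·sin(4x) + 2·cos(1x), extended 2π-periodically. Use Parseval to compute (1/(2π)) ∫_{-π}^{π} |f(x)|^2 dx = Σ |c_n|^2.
Σ |c_n|^2 = 10

Expand |f|^2 and use orthogonality of {sin(nx), cos(mx)} on [-π, π]:
  ∫_{-π}^{π} sin(nx)^2 dx = π, ∫ cos(mx)^2 dx = π, and cross terms integrate to 0.
So ∫_{-π}^{π} f(x)^2 dx = 4^2 · π + 2^2 · π = (16 + 4)π.
Divide by 2π: (16 + 4)/2 = 10.
By Parseval, this equals Σ |c_n|^2.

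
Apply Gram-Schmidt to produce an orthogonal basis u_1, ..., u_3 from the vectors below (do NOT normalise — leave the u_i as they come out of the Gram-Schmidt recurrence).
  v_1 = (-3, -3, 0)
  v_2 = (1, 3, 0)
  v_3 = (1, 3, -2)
Orthogonal basis:
  u_1 = (-3, -3, 0)
  u_2 = (-1, 1, 0)
  u_3 = (0, 0, -2)

Apply the Gram-Schmidt recurrence
  u_1 = v_1
  u_i = v_i − Σ_{j<i} ((v_i · u_j) / (u_j · u_j)) · u_j.

Step by step this gives:
  u_1 = (-3, -3, 0)
  u_2 = (-1, 1, 0)
  u_3 = (0, 0, -2)

Orthogonality check:
  u_2 · u_1 = 0 (should be 0)
  u_3 · u_1 = 0 (should be 0)
  u_3 · u_2 = 0 (should be 0)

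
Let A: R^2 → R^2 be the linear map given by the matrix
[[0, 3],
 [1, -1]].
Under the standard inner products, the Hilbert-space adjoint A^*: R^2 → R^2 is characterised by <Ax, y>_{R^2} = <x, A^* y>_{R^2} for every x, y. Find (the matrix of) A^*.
A^* = A^T =
[[0, 1],
 [3, -1]]

For real matrices with standard dot products, the defining identity <Ax, y> = <x, A^* y> gives (Ax)^T y = x^T (A^*) y, i.e. x^T A^T y = x^T (A^*) y. Since this holds for all x, y, we must have A^* = A^T. Therefore
A^* =
[[0, 1],
 [3, -1]].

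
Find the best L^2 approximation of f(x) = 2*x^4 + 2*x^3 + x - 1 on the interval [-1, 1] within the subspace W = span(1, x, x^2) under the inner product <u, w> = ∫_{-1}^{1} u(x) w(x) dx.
g(x) = 12*x^2/7 + 11*x/5 - 41/35

The best approximation g ∈ W is the orthogonal projection of f onto W. Writing g = a_0 + a_1 x + a_2 x^2, the coefficients solve the normal equations G · a = b where
  G_{ij} = <φ_i, φ_j> and b_i = <f, φ_i>, with φ_0 = 1, φ_1 = x, φ_2 = x^2.
G =
  [2, 0, 2/3]
  [0, 2/3, 0]
  [2/3, 0, 2/5],
b = (-6/5, 22/15, -2/21).
Solving gives a_0 = -41/35, a_1 = 11/5, a_2 = 12/7, so
  g(x) = 12*x^2/7 + 11*x/5 - 41/35.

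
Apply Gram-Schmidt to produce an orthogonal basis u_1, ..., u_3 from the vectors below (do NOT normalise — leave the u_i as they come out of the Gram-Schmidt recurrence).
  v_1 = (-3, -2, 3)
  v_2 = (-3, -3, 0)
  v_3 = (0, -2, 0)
Orthogonal basis:
  u_1 = (-3, -2, 3)
  u_2 = (-21/22, -18/11, -45/22)
  u_3 = (18/19, -18/19, 6/19)

Apply the Gram-Schmidt recurrence
  u_1 = v_1
  u_i = v_i − Σ_{j<i} ((v_i · u_j) / (u_j · u_j)) · u_j.

Step by step this gives:
  u_1 = (-3, -2, 3)
  u_2 = (-21/22, -18/11, -45/22)
  u_3 = (18/19, -18/19, 6/19)

Orthogonality check:
  u_2 · u_1 = 0 (should be 0)
  u_3 · u_1 = 0 (should be 0)
  u_3 · u_2 = 0 (should be 0)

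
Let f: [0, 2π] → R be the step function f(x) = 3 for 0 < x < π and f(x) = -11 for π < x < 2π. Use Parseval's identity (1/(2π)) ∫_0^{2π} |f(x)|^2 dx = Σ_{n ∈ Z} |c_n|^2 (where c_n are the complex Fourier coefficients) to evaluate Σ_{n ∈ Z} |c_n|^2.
Σ |c_n|^2 = 65

Parseval equates the L^2 energy of f (normalised by 1/(2π)) with the ℓ^2 sum of its Fourier coefficients: (1/(2π)) ∫_0^{2π} |f|^2 = Σ |c_n|^2.
Compute the left side: (1/(2π)) [∫_0^π 3^2 dx + ∫_π^{2π} (-11)^2 dx] = (1/(2π)) · (9π + 121π) = (9 + 121)/2 = 65.
So Σ_{n ∈ Z} |c_n|^2 = 65.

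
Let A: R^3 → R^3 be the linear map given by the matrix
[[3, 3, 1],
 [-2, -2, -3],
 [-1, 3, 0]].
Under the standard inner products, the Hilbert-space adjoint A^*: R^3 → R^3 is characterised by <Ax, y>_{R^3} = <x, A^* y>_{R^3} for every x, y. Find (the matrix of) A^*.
A^* = A^T =
[[3, -2, -1],
 [3, -2, 3],
 [1, -3, 0]]

For real matrices with standard dot products, the defining identity <Ax, y> = <x, A^* y> gives (Ax)^T y = x^T (A^*) y, i.e. x^T A^T y = x^T (A^*) y. Since this holds for all x, y, we must have A^* = A^T. Therefore
A^* =
[[3, -2, -1],
 [3, -2, 3],
 [1, -3, 0]].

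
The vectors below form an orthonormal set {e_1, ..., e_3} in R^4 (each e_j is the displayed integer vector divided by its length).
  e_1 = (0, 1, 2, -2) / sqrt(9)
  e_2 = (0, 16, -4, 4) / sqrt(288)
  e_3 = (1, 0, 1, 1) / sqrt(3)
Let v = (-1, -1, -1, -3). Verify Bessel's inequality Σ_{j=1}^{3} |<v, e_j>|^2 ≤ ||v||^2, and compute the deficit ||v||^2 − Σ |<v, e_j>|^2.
Σ |<v, e_j>|^2 = 34/3; ||v||^2 = 12; deficit = 2/3

Write each e_j = u_j / sqrt(<u_j, u_j>) where u_j is the displayed integer vector. Then <v, e_j> = <v, u_j> / sqrt(<u_j, u_j>), so |<v, e_j>|^2 = <v, u_j>^2 / <u_j, u_j>.
Coefficients: <v, e_1> = 3/sqrt(9), <v, e_2> = -24/sqrt(288), <v, e_3> = -5/sqrt(3).
Square and sum: Σ |<v, e_j>|^2 = 34/3.
Compute ||v||^2 = v·v = 12.
Deficit = 12 − 34/3 = 2/3 ≥ 0, confirming Bessel's inequality. (The deficit equals ||v − Σ <v,e_j> e_j||^2, the squared distance from v to span{e_j}.)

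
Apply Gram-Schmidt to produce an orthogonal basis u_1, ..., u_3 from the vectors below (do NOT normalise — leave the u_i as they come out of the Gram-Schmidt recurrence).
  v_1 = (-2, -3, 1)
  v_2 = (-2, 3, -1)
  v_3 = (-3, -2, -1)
Orthogonal basis:
  u_1 = (-2, -3, 1)
  u_2 = (-20/7, 12/7, -4/7)
  u_3 = (0, -1/2, -3/2)

Apply the Gram-Schmidt recurrence
  u_1 = v_1
  u_i = v_i − Σ_{j<i} ((v_i · u_j) / (u_j · u_j)) · u_j.

Step by step this gives:
  u_1 = (-2, -3, 1)
  u_2 = (-20/7, 12/7, -4/7)
  u_3 = (0, -1/2, -3/2)

Orthogonality check:
  u_2 · u_1 = 0 (should be 0)
  u_3 · u_1 = 0 (should be 0)
  u_3 · u_2 = 0 (should be 0)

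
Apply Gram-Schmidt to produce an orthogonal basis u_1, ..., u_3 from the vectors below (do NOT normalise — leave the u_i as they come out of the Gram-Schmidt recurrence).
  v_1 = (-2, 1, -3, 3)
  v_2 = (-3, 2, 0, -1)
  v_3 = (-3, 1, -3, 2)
Orthogonal basis:
  u_1 = (-2, 1, -3, 3)
  u_2 = (-59/23, 41/23, 15/23, -38/23)
  u_3 = (-74/297, -160/297, -34/99, -98/297)

Apply the Gram-Schmidt recurrence
  u_1 = v_1
  u_i = v_i − Σ_{j<i} ((v_i · u_j) / (u_j · u_j)) · u_j.

Step by step this gives:
  u_1 = (-2, 1, -3, 3)
  u_2 = (-59/23, 41/23, 15/23, -38/23)
  u_3 = (-74/297, -160/297, -34/99, -98/297)

Orthogonality check:
  u_2 · u_1 = 0 (should be 0)
  u_3 · u_1 = 0 (should be 0)
  u_3 · u_2 = 0 (should be 0)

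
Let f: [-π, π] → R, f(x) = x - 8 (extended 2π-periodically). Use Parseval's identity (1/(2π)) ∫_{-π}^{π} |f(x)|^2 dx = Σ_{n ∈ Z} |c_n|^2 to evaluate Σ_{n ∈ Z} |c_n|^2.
Σ |c_n|^2 = π^2/3 + 64

Expand and integrate term by term over [-π, π]:
  ∫ (x)^2 dx = 1·(2π^3/3); ∫ 2·1·(-8)·x dx = 0 (odd integrand); ∫ (-8)^2 dx = 64·2π.
So (1/(2π)) ∫_{-π}^{π} (x - 8)^2 dx = 1π^2/3 + 64 = π^2/3 + 64.
Parseval ⇒ Σ |c_n|^2 = π^2/3 + 64.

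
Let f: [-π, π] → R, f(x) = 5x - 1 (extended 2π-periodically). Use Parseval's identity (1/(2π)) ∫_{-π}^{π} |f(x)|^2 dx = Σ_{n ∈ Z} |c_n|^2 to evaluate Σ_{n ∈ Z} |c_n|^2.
Σ |c_n|^2 = 25π^2/3 + 1

Expand and integrate term by term over [-π, π]:
  ∫ (5x)^2 dx = 25·(2π^3/3); ∫ 2·5·(-1)·x dx = 0 (odd integrand); ∫ (-1)^2 dx = 1·2π.
So (1/(2π)) ∫_{-π}^{π} (5x - 1)^2 dx = 25π^2/3 + 1 = 25π^2/3 + 1.
Parseval ⇒ Σ |c_n|^2 = 25π^2/3 + 1.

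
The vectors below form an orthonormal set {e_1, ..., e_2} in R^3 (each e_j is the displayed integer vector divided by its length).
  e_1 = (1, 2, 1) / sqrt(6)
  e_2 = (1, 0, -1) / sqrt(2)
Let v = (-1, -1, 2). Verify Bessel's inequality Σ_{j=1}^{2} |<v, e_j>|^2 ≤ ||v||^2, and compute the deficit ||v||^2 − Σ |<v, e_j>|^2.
Σ |<v, e_j>|^2 = 14/3; ||v||^2 = 6; deficit = 4/3

Write each e_j = u_j / sqrt(<u_j, u_j>) where u_j is the displayed integer vector. Then <v, e_j> = <v, u_j> / sqrt(<u_j, u_j>), so |<v, e_j>|^2 = <v, u_j>^2 / <u_j, u_j>.
Coefficients: <v, e_1> = -1/sqrt(6), <v, e_2> = -3/sqrt(2).
Square and sum: Σ |<v, e_j>|^2 = 14/3.
Compute ||v||^2 = v·v = 6.
Deficit = 6 − 14/3 = 4/3 ≥ 0, confirming Bessel's inequality. (The deficit equals ||v − Σ <v,e_j> e_j||^2, the squared distance from v to span{e_j}.)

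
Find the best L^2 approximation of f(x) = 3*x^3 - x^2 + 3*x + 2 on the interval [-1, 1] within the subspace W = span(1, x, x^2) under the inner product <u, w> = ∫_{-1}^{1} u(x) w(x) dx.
g(x) = -x^2 + 24*x/5 + 2

The best approximation g ∈ W is the orthogonal projection of f onto W. Writing g = a_0 + a_1 x + a_2 x^2, the coefficients solve the normal equations G · a = b where
  G_{ij} = <φ_i, φ_j> and b_i = <f, φ_i>, with φ_0 = 1, φ_1 = x, φ_2 = x^2.
G =
  [2, 0, 2/3]
  [0, 2/3, 0]
  [2/3, 0, 2/5],
b = (10/3, 16/5, 14/15).
Solving gives a_0 = 2, a_1 = 24/5, a_2 = -1, so
  g(x) = -x^2 + 24*x/5 + 2.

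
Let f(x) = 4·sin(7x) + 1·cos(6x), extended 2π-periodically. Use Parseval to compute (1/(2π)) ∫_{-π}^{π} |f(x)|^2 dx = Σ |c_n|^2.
Σ |c_n|^2 = 17/2

Expand |f|^2 and use orthogonality of {sin(nx), cos(mx)} on [-π, π]:
  ∫_{-π}^{π} sin(nx)^2 dx = π, ∫ cos(mx)^2 dx = π, and cross terms integrate to 0.
So ∫_{-π}^{π} f(x)^2 dx = 4^2 · π + 1^2 · π = (16 + 1)π.
Divide by 2π: (16 + 1)/2 = 17/2.
By Parseval, this equals Σ |c_n|^2.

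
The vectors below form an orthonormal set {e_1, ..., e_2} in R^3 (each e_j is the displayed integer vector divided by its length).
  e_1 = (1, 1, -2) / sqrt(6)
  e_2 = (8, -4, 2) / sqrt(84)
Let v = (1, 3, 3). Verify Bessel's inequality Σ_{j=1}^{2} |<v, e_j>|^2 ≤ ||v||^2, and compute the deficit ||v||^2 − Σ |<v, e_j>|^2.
Σ |<v, e_j>|^2 = 5/7; ||v||^2 = 19; deficit = 128/7

Write each e_j = u_j / sqrt(<u_j, u_j>) where u_j is the displayed integer vector. Then <v, e_j> = <v, u_j> / sqrt(<u_j, u_j>), so |<v, e_j>|^2 = <v, u_j>^2 / <u_j, u_j>.
Coefficients: <v, e_1> = -2/sqrt(6), <v, e_2> = 2/sqrt(84).
Square and sum: Σ |<v, e_j>|^2 = 5/7.
Compute ||v||^2 = v·v = 19.
Deficit = 19 − 5/7 = 128/7 ≥ 0, confirming Bessel's inequality. (The deficit equals ||v − Σ <v,e_j> e_j||^2, the squared distance from v to span{e_j}.)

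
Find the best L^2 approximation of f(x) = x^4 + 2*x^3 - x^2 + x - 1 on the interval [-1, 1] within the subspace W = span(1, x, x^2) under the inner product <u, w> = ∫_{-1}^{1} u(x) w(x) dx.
g(x) = -x^2/7 + 11*x/5 - 38/35

The best approximation g ∈ W is the orthogonal projection of f onto W. Writing g = a_0 + a_1 x + a_2 x^2, the coefficients solve the normal equations G · a = b where
  G_{ij} = <φ_i, φ_j> and b_i = <f, φ_i>, with φ_0 = 1, φ_1 = x, φ_2 = x^2.
G =
  [2, 0, 2/3]
  [0, 2/3, 0]
  [2/3, 0, 2/5],
b = (-34/15, 22/15, -82/105).
Solving gives a_0 = -38/35, a_1 = 11/5, a_2 = -1/7, so
  g(x) = -x^2/7 + 11*x/5 - 38/35.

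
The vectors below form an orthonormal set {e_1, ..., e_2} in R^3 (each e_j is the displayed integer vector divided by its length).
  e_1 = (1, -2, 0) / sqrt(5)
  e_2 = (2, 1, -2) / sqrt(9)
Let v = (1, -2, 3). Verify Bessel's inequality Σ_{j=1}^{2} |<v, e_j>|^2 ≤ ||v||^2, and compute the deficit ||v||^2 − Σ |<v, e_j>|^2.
Σ |<v, e_j>|^2 = 9; ||v||^2 = 14; deficit = 5

Write each e_j = u_j / sqrt(<u_j, u_j>) where u_j is the displayed integer vector. Then <v, e_j> = <v, u_j> / sqrt(<u_j, u_j>), so |<v, e_j>|^2 = <v, u_j>^2 / <u_j, u_j>.
Coefficients: <v, e_1> = 5/sqrt(5), <v, e_2> = -6/sqrt(9).
Square and sum: Σ |<v, e_j>|^2 = 9.
Compute ||v||^2 = v·v = 14.
Deficit = 14 − 9 = 5 ≥ 0, confirming Bessel's inequality. (The deficit equals ||v − Σ <v,e_j> e_j||^2, the squared distance from v to span{e_j}.)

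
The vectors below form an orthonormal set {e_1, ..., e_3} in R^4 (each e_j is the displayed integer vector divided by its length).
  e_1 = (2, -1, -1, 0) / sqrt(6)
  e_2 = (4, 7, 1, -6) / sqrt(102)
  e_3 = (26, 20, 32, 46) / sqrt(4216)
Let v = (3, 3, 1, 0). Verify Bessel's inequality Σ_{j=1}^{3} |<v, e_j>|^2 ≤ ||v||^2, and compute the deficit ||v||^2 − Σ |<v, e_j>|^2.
Σ |<v, e_j>|^2 = 1169/62; ||v||^2 = 19; deficit = 9/62

Write each e_j = u_j / sqrt(<u_j, u_j>) where u_j is the displayed integer vector. Then <v, e_j> = <v, u_j> / sqrt(<u_j, u_j>), so |<v, e_j>|^2 = <v, u_j>^2 / <u_j, u_j>.
Coefficients: <v, e_1> = 2/sqrt(6), <v, e_2> = 34/sqrt(102), <v, e_3> = 170/sqrt(4216).
Square and sum: Σ |<v, e_j>|^2 = 1169/62.
Compute ||v||^2 = v·v = 19.
Deficit = 19 − 1169/62 = 9/62 ≥ 0, confirming Bessel's inequality. (The deficit equals ||v − Σ <v,e_j> e_j||^2, the squared distance from v to span{e_j}.)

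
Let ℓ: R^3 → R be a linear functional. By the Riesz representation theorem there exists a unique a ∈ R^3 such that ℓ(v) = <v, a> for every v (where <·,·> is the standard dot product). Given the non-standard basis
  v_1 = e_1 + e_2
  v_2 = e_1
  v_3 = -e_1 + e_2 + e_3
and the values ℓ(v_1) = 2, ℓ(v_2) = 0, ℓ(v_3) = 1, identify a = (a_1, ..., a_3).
a = (0, 2, -1)

Write a = (a_1, ..., a_3) in the standard basis. For each basis vector v_i, ℓ(v_i) = <v_i, a> is a linear equation in the a_j's. Collect the n equations into a matrix system V a = ℓ, where row i of V is v_i (expressed in the standard basis). Since V is invertible (lower-triangular with 1s on the diagonal, up to permutation), solve by back-substitution:
  V =
[[1, 1, 0],
 [1, 0, 0],
 [-1, 1, 1]]
  V a = (2, 0, 1)
Solving gives a = (0, 2, -1).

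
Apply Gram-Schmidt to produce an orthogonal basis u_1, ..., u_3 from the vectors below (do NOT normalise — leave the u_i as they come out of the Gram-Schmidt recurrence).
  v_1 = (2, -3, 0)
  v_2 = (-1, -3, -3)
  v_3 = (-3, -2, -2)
Orthogonal basis:
  u_1 = (2, -3, 0)
  u_2 = (-27/13, -18/13, -3)
  u_3 = (-21/22, -7/11, 21/22)

Apply the Gram-Schmidt recurrence
  u_1 = v_1
  u_i = v_i − Σ_{j<i} ((v_i · u_j) / (u_j · u_j)) · u_j.

Step by step this gives:
  u_1 = (2, -3, 0)
  u_2 = (-27/13, -18/13, -3)
  u_3 = (-21/22, -7/11, 21/22)

Orthogonality check:
  u_2 · u_1 = 0 (should be 0)
  u_3 · u_1 = 0 (should be 0)
  u_3 · u_2 = 0 (should be 0)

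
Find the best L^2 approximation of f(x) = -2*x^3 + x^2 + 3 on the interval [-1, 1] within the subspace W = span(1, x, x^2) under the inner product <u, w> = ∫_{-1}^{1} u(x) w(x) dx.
g(x) = x^2 - 6*x/5 + 3

The best approximation g ∈ W is the orthogonal projection of f onto W. Writing g = a_0 + a_1 x + a_2 x^2, the coefficients solve the normal equations G · a = b where
  G_{ij} = <φ_i, φ_j> and b_i = <f, φ_i>, with φ_0 = 1, φ_1 = x, φ_2 = x^2.
G =
  [2, 0, 2/3]
  [0, 2/3, 0]
  [2/3, 0, 2/5],
b = (20/3, -4/5, 12/5).
Solving gives a_0 = 3, a_1 = -6/5, a_2 = 1, so
  g(x) = x^2 - 6*x/5 + 3.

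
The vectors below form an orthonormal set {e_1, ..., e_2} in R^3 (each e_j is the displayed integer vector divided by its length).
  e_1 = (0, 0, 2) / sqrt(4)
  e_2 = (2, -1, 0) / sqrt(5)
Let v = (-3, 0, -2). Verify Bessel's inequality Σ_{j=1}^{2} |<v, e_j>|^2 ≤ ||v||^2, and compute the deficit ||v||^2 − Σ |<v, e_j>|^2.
Σ |<v, e_j>|^2 = 56/5; ||v||^2 = 13; deficit = 9/5

Write each e_j = u_j / sqrt(<u_j, u_j>) where u_j is the displayed integer vector. Then <v, e_j> = <v, u_j> / sqrt(<u_j, u_j>), so |<v, e_j>|^2 = <v, u_j>^2 / <u_j, u_j>.
Coefficients: <v, e_1> = -4/sqrt(4), <v, e_2> = -6/sqrt(5).
Square and sum: Σ |<v, e_j>|^2 = 56/5.
Compute ||v||^2 = v·v = 13.
Deficit = 13 − 56/5 = 9/5 ≥ 0, confirming Bessel's inequality. (The deficit equals ||v − Σ <v,e_j> e_j||^2, the squared distance from v to span{e_j}.)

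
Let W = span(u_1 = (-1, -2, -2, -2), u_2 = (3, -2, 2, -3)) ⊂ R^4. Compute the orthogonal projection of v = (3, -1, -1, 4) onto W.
proj_W(v) = (17/47, 382/329, 310/329, 400/329)

Set up U = [u_1 | ... | u_2] ∈ R^(4×2). The projector onto W = col(U) is P = U (U^T U)^(-1) U^T.
Compute U^T U =
  [13, 3]
  [3, 26],
and U^T v = (-7, -3).
Solve U^T U · c = U^T v for the coefficients: c = (-173/329, -18/329). The projection is proj_W(v) = U c.
Check: (v - proj_W(v)) · u_1 = 0  (should be 0).
Check: (v - proj_W(v)) · u_2 = 0  (should be 0).
Result: proj_W(v) = (17/47, 382/329, 310/329, 400/329).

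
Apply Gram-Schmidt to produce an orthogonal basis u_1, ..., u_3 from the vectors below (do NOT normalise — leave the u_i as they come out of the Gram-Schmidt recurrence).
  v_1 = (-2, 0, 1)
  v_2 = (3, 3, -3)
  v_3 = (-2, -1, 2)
Orthogonal basis:
  u_1 = (-2, 0, 1)
  u_2 = (-3/5, 3, -6/5)
  u_3 = (1/6, 1/6, 1/3)

Apply the Gram-Schmidt recurrence
  u_1 = v_1
  u_i = v_i − Σ_{j<i} ((v_i · u_j) / (u_j · u_j)) · u_j.

Step by step this gives:
  u_1 = (-2, 0, 1)
  u_2 = (-3/5, 3, -6/5)
  u_3 = (1/6, 1/6, 1/3)

Orthogonality check:
  u_2 · u_1 = 0 (should be 0)
  u_3 · u_1 = 0 (should be 0)
  u_3 · u_2 = 0 (should be 0)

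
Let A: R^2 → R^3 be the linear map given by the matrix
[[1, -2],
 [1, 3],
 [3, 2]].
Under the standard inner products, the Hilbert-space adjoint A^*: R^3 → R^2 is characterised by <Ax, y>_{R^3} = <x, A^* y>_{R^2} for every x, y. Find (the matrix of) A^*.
A^* = A^T =
[[1, 1, 3],
 [-2, 3, 2]]

For real matrices with standard dot products, the defining identity <Ax, y> = <x, A^* y> gives (Ax)^T y = x^T (A^*) y, i.e. x^T A^T y = x^T (A^*) y. Since this holds for all x, y, we must have A^* = A^T. Therefore
A^* =
[[1, 1, 3],
 [-2, 3, 2]].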